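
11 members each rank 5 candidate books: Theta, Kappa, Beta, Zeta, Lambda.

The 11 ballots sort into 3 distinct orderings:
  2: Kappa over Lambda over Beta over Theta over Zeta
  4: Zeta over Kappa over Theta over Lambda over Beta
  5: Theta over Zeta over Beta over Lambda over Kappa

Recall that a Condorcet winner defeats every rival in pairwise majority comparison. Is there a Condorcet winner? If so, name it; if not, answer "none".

Head-to-head results (11 members):
Theta vs Kappa: Theta preferred on 5 ballots; Kappa wins 6–5.
Theta vs Beta: Theta is ranked higher on 4+5 = 9 ballots, Beta on 2. Theta wins 9–2.
Theta vs Zeta: Theta is ranked higher on 2+5 = 7 ballots, Zeta on 4. Theta wins 7–4.
Theta vs Lambda: 9 to 2, Theta.
Kappa vs Beta: 2+4 = 6 for Kappa, 5 for Beta — Kappa by 6–5.
Kappa vs Zeta: Kappa preferred on 2 ballots; Zeta wins 9–2.
Kappa vs Lambda: 2+4 = 6 for Kappa, 5 for Lambda — Kappa by 6–5.
Beta vs Zeta: 2 for Beta, 9 for Zeta — Zeta by 9–2.
Beta vs Lambda: 5 for Beta, 6 for Lambda — Lambda by 6–5.
Zeta vs Lambda: 9 to 2, Zeta.
Every book loses at least once (Theta loses to Kappa; Kappa loses to Zeta; Beta loses to Theta; Zeta loses to Theta; Lambda loses to Theta). The majority relation contains the cycle Theta → Zeta → Kappa → Theta, so there is no Condorcet winner.

none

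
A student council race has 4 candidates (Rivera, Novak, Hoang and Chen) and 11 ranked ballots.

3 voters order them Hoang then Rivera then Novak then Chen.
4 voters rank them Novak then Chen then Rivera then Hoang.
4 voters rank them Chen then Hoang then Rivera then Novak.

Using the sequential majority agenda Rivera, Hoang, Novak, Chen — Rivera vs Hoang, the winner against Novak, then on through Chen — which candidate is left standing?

Round 1: Rivera vs Hoang — 4–7, Hoang advances.
Round 2: Hoang vs Novak — 7–4, Hoang advances.
Round 3: Hoang vs Chen — 3–8, Chen advances.
The agenda winner is Chen.

Chen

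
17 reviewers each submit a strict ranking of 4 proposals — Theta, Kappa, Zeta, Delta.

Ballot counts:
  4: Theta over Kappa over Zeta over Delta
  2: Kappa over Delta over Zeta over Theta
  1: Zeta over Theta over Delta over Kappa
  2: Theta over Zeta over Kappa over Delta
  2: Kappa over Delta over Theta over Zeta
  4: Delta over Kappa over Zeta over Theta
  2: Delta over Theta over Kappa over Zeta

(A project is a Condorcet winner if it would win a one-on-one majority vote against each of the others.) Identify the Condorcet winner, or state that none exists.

Pairwise majorities:
Theta vs Kappa: 4+1+2+2 = 9 for Theta, 8 for Kappa — Theta by 9–8.
Theta vs Zeta: 4+2+2+2 = 10 for Theta, 7 for Zeta — Theta by 10–7.
Theta vs Delta: Theta is ranked higher on 4+1+2 = 7 ballots, Delta on 10. Delta wins 10–7.
Kappa vs Zeta: 14 to 3, Kappa.
Kappa vs Delta: Kappa is ranked higher on 4+2+2+2 = 10 ballots, Delta on 7. Kappa wins 10–7.
Zeta vs Delta: 4+1+2 = 7 for Zeta, 10 for Delta — Delta by 10–7.
No project is unbeaten: Theta loses to Delta; Kappa loses to Theta; Zeta loses to Theta; Delta loses to Kappa. In particular Theta → Kappa → Delta → Theta is a majority cycle — no Condorcet winner exists.

none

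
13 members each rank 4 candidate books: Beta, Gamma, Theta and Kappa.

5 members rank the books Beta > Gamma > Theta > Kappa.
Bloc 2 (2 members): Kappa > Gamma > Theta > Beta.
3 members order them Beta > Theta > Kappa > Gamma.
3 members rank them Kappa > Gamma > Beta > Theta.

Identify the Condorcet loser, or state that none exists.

Pairwise majorities:
Beta vs Gamma: Beta preferred on 5+3 = 8 ballots; Beta wins 8–5.
Beta–Theta: Beta 11–2.
Beta vs Kappa: 8 to 5, Beta.
Gamma vs Theta: Gamma wins 10–3.
Gamma vs Kappa: Kappa wins 8–5.
Theta–Kappa: Theta 8–5.
No book is winless: Beta beats Gamma; Gamma beats Theta; Theta beats Kappa; Kappa beats Gamma. There is no Condorcet loser.

none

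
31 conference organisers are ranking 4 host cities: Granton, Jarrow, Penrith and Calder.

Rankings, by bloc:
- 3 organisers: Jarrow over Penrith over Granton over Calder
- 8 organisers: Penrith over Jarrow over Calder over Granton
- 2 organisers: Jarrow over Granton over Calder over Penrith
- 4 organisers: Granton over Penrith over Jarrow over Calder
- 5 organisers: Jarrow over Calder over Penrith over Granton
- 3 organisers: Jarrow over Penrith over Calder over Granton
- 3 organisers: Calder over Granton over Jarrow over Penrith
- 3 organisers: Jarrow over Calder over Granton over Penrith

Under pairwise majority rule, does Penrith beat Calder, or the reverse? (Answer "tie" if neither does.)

Ballots ranking Penrith above Calder: 3 + 8 + 4 + 3 = 18.
Ballots ranking Calder above Penrith: 31 − 18 = 13.
Penrith wins the head-to-head 18–13.

Penrith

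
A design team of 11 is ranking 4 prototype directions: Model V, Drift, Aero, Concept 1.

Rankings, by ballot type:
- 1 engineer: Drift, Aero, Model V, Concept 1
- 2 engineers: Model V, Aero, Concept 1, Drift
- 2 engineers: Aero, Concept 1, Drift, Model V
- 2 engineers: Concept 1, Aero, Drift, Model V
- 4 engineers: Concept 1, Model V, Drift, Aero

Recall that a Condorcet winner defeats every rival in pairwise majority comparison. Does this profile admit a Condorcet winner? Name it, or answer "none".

Head-to-head results (11 engineers):
Model V–Drift: Model V 6–5.
Model V–Aero: Model V 6–5.
Model V vs Concept 1: Concept 1 wins 8–3.
Drift–Aero: Aero 6–5.
Drift–Concept 1: Concept 1 10–1.
Aero–Concept 1: Concept 1 6–5.
Concept 1 defeats every rival head-to-head and is the Condorcet winner.

Concept 1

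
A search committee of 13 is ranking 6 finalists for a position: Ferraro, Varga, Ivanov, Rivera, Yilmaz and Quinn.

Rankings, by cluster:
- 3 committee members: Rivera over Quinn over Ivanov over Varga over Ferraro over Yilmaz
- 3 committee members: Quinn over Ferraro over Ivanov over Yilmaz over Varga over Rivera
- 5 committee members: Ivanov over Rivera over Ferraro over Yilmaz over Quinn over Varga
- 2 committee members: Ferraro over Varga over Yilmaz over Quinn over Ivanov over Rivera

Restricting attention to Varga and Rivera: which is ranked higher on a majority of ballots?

Rivera

Ballots ranking Varga above Rivera: 3 + 2 = 5.
Ballots ranking Rivera above Varga: 13 − 5 = 8.
Rivera wins the head-to-head 8–5.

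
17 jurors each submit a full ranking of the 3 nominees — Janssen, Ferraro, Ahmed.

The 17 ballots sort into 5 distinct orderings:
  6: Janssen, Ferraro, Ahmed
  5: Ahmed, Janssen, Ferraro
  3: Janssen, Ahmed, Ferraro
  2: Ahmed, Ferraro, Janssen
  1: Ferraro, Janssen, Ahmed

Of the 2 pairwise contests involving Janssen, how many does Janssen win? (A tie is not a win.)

Janssen against each rival (17 jurors):
Janssen vs Ferraro: 6+5+3 = 14 for Janssen, 3 for Ferraro — Janssen by 14–3.
Janssen vs Ahmed: 6+3+1 = 10 for Janssen, 7 for Ahmed — Janssen by 10–7.
Janssen beats Ferraro, Ahmed — 2 pairwise wins.

2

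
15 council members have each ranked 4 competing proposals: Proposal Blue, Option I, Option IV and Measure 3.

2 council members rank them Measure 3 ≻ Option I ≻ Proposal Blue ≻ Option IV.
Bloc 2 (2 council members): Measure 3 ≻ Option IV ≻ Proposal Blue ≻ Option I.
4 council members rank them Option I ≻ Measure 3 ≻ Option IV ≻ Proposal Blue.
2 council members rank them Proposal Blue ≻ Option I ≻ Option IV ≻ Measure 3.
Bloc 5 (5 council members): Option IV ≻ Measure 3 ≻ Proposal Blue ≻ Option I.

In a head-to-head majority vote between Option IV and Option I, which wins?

Ballots ranking Option IV above Option I: 2 + 5 = 7.
Ballots ranking Option I above Option IV: 15 − 7 = 8.
Option I wins the head-to-head 8–7.

Option I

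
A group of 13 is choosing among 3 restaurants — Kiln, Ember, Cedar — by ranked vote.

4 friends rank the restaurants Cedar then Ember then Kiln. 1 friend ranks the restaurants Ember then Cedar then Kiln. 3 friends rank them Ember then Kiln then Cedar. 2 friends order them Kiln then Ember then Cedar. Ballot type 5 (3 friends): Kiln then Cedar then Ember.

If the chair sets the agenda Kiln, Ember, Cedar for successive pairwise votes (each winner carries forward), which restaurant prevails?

Round 1: Kiln vs Ember — 5–8, Ember advances.
Round 2: Ember vs Cedar — 6–7, Cedar advances.
The agenda winner is Cedar.

Cedar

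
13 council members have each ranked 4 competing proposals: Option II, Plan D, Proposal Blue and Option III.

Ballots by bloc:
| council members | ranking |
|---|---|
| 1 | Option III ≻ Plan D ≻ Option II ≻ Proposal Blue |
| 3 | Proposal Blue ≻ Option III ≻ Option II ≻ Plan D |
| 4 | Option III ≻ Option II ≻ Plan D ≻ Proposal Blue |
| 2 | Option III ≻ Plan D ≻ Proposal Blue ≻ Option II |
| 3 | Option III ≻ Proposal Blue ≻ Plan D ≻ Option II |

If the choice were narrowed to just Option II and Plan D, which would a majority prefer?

Option II

Ballots ranking Option II above Plan D: 3 + 4 = 7.
Ballots ranking Plan D above Option II: 13 − 7 = 6.
Option II wins the head-to-head 7–6.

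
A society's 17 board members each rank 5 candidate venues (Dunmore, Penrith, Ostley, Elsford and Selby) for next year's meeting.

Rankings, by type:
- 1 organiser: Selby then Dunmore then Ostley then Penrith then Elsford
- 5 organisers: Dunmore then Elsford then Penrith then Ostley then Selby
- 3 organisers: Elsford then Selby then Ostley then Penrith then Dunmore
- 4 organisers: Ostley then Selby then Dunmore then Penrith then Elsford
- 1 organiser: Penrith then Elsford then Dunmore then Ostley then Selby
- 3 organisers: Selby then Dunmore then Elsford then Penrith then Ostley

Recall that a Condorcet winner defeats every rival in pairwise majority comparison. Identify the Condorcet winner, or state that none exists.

Check each pair by majority over 17 ballots:
Dunmore vs Penrith: Dunmore preferred on 1+5+4+3 = 13 ballots; Dunmore wins 13–4.
Dunmore vs Ostley: 10 to 7, Dunmore.
Dunmore vs Elsford: 1+5+4+3 = 13 for Dunmore, 4 for Elsford — Dunmore by 13–4.
Dunmore vs Selby: 6 to 11, Selby.
Penrith vs Ostley: Penrith is ranked higher on 5+1+3 = 9 ballots, Ostley on 8. Penrith wins 9–8.
Penrith vs Elsford: 6 to 11, Elsford.
Penrith vs Selby: Penrith preferred on 5+1 = 6 ballots; Selby wins 11–6.
Ostley vs Elsford: Ostley is ranked higher on 1+4 = 5 ballots, Elsford on 12. Elsford wins 12–5.
Ostley vs Selby: 5+4+1 = 10 for Ostley, 7 for Selby — Ostley by 10–7.
Elsford vs Selby: Elsford is ranked higher on 5+3+1 = 9 ballots, Selby on 8. Elsford wins 9–8.
Every city loses at least once (Dunmore loses to Selby; Penrith loses to Dunmore; Ostley loses to Dunmore; Elsford loses to Dunmore; Selby loses to Ostley). The majority relation contains the cycle Dunmore > Ostley > Selby > Dunmore, so there is no Condorcet winner.

none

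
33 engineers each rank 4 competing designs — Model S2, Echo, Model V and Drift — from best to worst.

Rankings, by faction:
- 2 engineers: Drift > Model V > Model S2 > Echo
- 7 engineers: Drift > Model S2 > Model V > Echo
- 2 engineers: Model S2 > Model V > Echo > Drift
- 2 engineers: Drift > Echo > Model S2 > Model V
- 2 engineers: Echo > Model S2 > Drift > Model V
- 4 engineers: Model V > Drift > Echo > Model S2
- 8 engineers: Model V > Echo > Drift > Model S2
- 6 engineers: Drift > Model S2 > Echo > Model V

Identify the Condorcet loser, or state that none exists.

Echo

Pairwise majorities:
Model S2 vs Echo: 17 to 16, Model S2.
Model S2–Model V: Model S2 19–14.
Model S2 vs Drift: Drift wins 29–4.
Echo–Model V: Model V 23–10.
Echo vs Drift: Drift, 21–12.
Model V vs Drift: Model V preferred on 2+4+8 = 14 ballots; Drift wins 19–14.
Echo loses to every other design — it is the Condorcet loser.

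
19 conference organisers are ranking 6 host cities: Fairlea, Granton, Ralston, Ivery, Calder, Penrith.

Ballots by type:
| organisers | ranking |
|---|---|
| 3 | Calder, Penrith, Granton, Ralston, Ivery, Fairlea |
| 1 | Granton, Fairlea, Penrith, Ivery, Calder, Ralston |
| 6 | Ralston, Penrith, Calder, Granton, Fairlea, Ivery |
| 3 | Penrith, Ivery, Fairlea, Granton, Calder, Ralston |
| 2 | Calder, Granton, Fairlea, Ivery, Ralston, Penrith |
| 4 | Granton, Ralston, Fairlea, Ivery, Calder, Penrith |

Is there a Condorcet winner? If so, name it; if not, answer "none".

Head-to-head results (19 organisers):
Fairlea vs Granton: Fairlea preferred on 3 ballots; Granton wins 16–3.
Fairlea vs Ralston: Ralston wins 13–6.
Fairlea vs Ivery: Fairlea is ranked higher on 1+6+2+4 = 13 ballots, Ivery on 6. Fairlea wins 13–6.
Fairlea vs Calder: Fairlea is ranked higher on 1+3+4 = 8 ballots, Calder on 11. Calder wins 11–8.
Fairlea–Penrith: Penrith 12–7.
Granton vs Ralston: Granton preferred on 3+1+3+2+4 = 13 ballots; Granton wins 13–6.
Granton vs Ivery: Granton, 16–3.
Granton vs Calder: Calder, 11–8.
Granton vs Penrith: Granton preferred on 1+2+4 = 7 ballots; Penrith wins 12–7.
Ralston vs Ivery: Ralston wins 13–6.
Ralston vs Calder: 10 to 9, Ralston.
Ralston vs Penrith: 12 to 7, Ralston.
Ivery vs Calder: Calder, 11–8.
Ivery vs Penrith: Penrith, 13–6.
Calder vs Penrith: Penrith wins 10–9.
Every city loses at least once (Fairlea loses to Granton; Granton loses to Calder; Ralston loses to Granton; Ivery loses to Fairlea; Calder loses to Ralston; Penrith loses to Ralston). The majority relation contains the cycle Granton → Ralston → Calder → Granton, so there is no Condorcet winner.

none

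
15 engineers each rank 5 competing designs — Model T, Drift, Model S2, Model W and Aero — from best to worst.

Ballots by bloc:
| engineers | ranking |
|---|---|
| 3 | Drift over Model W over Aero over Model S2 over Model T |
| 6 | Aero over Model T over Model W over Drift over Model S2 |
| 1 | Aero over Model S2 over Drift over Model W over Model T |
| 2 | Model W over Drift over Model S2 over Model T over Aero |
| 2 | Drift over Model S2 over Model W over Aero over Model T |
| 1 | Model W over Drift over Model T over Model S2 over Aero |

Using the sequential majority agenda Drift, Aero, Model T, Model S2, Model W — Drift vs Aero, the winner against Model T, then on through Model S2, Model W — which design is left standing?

Model W

Round 1: Drift vs Aero — 8–7, Drift advances.
Round 2: Drift vs Model T — 9–6, Drift advances.
Round 3: Drift vs Model S2 — 14–1, Drift advances.
Round 4: Drift vs Model W — 6–9, Model W advances.
The agenda winner is Model W.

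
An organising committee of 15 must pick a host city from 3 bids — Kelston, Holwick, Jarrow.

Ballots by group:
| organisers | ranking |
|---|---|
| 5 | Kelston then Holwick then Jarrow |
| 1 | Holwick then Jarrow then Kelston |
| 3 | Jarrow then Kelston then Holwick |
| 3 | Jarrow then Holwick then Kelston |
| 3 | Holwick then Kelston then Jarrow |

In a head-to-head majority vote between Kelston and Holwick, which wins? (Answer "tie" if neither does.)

Kelston

Ballots ranking Kelston above Holwick: 5 + 3 = 8.
Ballots ranking Holwick above Kelston: 15 − 8 = 7.
Kelston wins the head-to-head 8–7.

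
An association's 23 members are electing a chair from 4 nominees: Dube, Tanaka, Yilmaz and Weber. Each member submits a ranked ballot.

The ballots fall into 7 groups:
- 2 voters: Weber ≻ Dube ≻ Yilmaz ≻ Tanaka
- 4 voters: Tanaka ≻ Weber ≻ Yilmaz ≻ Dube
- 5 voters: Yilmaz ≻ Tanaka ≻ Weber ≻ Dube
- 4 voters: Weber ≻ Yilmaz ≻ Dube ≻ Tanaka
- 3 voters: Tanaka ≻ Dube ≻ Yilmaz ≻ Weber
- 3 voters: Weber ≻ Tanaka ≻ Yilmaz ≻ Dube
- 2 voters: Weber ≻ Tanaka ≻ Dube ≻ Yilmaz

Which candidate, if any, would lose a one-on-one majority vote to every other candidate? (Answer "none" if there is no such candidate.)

Dube

Head-to-head results (23 voters):
Dube vs Tanaka: Dube is ranked higher on 2+4 = 6 ballots, Tanaka on 17. Tanaka wins 17–6.
Dube vs Yilmaz: Yilmaz, 16–7.
Dube vs Weber: Dube preferred on 3 ballots; Weber wins 20–3.
Tanaka vs Yilmaz: Tanaka preferred on 4+3+3+2 = 12 ballots; Tanaka wins 12–11.
Tanaka vs Weber: Tanaka wins 12–11.
Yilmaz vs Weber: 8 to 15, Weber.
Only Dube has no wins; Dube is the Condorcet loser.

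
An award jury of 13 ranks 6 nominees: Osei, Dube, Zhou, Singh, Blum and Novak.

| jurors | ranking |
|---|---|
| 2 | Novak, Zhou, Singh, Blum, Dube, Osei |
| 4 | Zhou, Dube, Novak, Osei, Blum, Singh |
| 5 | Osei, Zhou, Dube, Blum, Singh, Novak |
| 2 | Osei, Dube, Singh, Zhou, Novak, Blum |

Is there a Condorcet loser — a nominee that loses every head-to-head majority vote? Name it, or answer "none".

Head-to-head results (13 jurors):
Osei vs Dube: Osei wins 7–6.
Osei vs Zhou: Osei is ranked higher on 5+2 = 7 ballots, Zhou on 6. Osei wins 7–6.
Osei vs Singh: Osei, 11–2.
Osei vs Blum: Osei wins 11–2.
Osei vs Novak: Osei is ranked higher on 5+2 = 7 ballots, Novak on 6. Osei wins 7–6.
Dube vs Zhou: Dube is ranked higher on 2 ballots, Zhou on 11. Zhou wins 11–2.
Dube vs Singh: Dube is ranked higher on 4+5+2 = 11 ballots, Singh on 2. Dube wins 11–2.
Dube vs Blum: Dube is ranked higher on 4+5+2 = 11 ballots, Blum on 2. Dube wins 11–2.
Dube vs Novak: Dube preferred on 4+5+2 = 11 ballots; Dube wins 11–2.
Zhou vs Singh: 2+4+5 = 11 for Zhou, 2 for Singh — Zhou by 11–2.
Zhou–Blum: Zhou 13–0.
Zhou vs Novak: 11 to 2, Zhou.
Singh vs Blum: Blum, 9–4.
Singh vs Novak: 7 to 6, Singh.
Blum vs Novak: Novak, 8–5.
Each nominee has at least one pairwise win (Osei beats Dube; Dube beats Singh; Zhou beats Dube; Singh beats Novak; Blum beats Singh; Novak beats Blum) — no Condorcet loser.

none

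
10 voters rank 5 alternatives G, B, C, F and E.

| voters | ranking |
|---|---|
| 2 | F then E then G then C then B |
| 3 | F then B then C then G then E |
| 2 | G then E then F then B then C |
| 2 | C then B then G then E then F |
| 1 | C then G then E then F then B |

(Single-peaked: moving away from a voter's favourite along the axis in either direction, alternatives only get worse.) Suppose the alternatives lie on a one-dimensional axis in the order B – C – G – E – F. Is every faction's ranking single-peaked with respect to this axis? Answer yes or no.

Axis positions: B=1, C=2, G=3, E=4, F=5.
Faction 1 (peak F at position 5): ranking walks positions 5-4-3-2-1, expanding outward from the peak — single-peaked.
Faction 2: ranking walks positions 5-1-2-3-4; B is ranked above E even though E lies between B and the peak F on the axis — preferences dip and rise again. Not single-peaked.
Faction 3: ranking walks positions 3-4-5-1-2; B is ranked above C even though C lies between B and the peak G on the axis — preferences dip and rise again. Not single-peaked.
Faction 4 (peak C at position 2): ranking walks positions 2-1-3-4-5, expanding outward from the peak — single-peaked.
Faction 5 (peak C at position 2): ranking walks positions 2-3-4-5-1, expanding outward from the peak — single-peaked.
Faction 2 violates single-peakedness, so the profile is not single-peaked on this axis.

no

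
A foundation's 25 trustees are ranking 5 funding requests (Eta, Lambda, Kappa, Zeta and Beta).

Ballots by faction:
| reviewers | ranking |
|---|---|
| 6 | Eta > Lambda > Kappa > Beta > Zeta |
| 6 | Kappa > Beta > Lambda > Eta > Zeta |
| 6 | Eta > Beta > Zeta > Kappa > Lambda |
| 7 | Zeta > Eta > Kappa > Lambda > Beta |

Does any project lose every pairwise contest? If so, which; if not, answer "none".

Pairwise majorities:
Eta–Lambda: Eta 19–6.
Eta vs Kappa: 19 to 6, Eta.
Eta vs Zeta: Eta wins 18–7.
Eta vs Beta: Eta, 19–6.
Lambda vs Kappa: Lambda is ranked higher on 6 ballots, Kappa on 19. Kappa wins 19–6.
Lambda–Zeta: Zeta 13–12.
Lambda vs Beta: Lambda wins 13–12.
Kappa vs Zeta: 6+6 = 12 for Kappa, 13 for Zeta — Zeta by 13–12.
Kappa vs Beta: 19 to 6, Kappa.
Zeta vs Beta: Zeta is ranked higher on 7 ballots, Beta on 18. Beta wins 18–7.
No project is winless: Eta beats Lambda; Lambda beats Beta; Kappa beats Lambda; Zeta beats Lambda; Beta beats Zeta. There is no Condorcet loser.

none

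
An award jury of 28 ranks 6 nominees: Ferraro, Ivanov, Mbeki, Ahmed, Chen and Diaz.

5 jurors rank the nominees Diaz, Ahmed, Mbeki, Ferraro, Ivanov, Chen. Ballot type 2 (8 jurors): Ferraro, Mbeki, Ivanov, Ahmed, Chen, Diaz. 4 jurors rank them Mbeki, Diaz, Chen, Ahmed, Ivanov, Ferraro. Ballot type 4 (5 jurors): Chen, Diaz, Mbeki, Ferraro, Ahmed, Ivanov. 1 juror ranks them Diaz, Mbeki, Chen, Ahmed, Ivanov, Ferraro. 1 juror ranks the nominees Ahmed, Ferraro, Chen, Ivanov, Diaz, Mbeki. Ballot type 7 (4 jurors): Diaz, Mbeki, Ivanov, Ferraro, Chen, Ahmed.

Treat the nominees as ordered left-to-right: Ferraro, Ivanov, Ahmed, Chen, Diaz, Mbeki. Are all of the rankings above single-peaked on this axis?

no

Axis positions: Ferraro=1, Ivanov=2, Ahmed=3, Chen=4, Diaz=5, Mbeki=6.
Ballot type 1: ranking walks positions 5-3-6-1-2-4; Ahmed is ranked above Chen even though Chen lies between Ahmed and the peak Diaz on the axis — preferences dip and rise again. Not single-peaked.
Ballot type 2: ranking walks positions 1-6-2-3-4-5; Mbeki is ranked above Ivanov even though Ivanov lies between Mbeki and the peak Ferraro on the axis — preferences dip and rise again. Not single-peaked.
Ballot type 3 (peak Mbeki at position 6): ranking walks positions 6-5-4-3-2-1, expanding outward from the peak — single-peaked.
Ballot type 4: ranking walks positions 4-5-6-1-3-2; Ferraro is ranked above Ahmed even though Ahmed lies between Ferraro and the peak Chen on the axis — preferences dip and rise again. Not single-peaked.
Ballot type 5 (peak Diaz at position 5): ranking walks positions 5-6-4-3-2-1, expanding outward from the peak — single-peaked.
Ballot type 6: ranking walks positions 3-1-4-2-5-6; Ferraro is ranked above Ivanov even though Ivanov lies between Ferraro and the peak Ahmed on the axis — preferences dip and rise again. Not single-peaked.
Ballot type 7: ranking walks positions 5-6-2-1-4-3; Ivanov is ranked above Chen even though Chen lies between Ivanov and the peak Diaz on the axis — preferences dip and rise again. Not single-peaked.
Ballot type 1 violates single-peakedness, so the profile is not single-peaked on this axis.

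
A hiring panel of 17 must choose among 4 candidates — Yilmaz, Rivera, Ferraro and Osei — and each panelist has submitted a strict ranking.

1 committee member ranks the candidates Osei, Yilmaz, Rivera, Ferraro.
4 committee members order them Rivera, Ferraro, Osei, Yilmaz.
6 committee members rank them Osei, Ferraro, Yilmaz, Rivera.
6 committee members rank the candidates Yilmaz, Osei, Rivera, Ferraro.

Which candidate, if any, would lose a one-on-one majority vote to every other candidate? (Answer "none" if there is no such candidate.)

Pairwise majorities:
Yilmaz vs Rivera: 13 to 4, Yilmaz.
Yilmaz–Ferraro: Ferraro 10–7.
Yilmaz vs Osei: Osei wins 11–6.
Rivera vs Ferraro: 1+4+6 = 11 for Rivera, 6 for Ferraro — Rivera by 11–6.
Rivera vs Osei: 4 for Rivera, 13 for Osei — Osei by 13–4.
Ferraro vs Osei: Osei wins 13–4.
No candidate is winless: Yilmaz beats Rivera; Rivera beats Ferraro; Ferraro beats Yilmaz; Osei beats Yilmaz. There is no Condorcet loser.

none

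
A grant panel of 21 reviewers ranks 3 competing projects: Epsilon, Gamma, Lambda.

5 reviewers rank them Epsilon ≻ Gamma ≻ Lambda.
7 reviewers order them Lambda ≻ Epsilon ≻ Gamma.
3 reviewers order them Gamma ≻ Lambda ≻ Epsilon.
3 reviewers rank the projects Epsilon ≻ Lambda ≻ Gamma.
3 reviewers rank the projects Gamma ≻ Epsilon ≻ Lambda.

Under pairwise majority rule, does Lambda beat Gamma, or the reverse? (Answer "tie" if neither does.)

Ballots ranking Lambda above Gamma: 7 + 3 = 10.
Ballots ranking Gamma above Lambda: 21 − 10 = 11.
Gamma wins the head-to-head 11–10.

Gamma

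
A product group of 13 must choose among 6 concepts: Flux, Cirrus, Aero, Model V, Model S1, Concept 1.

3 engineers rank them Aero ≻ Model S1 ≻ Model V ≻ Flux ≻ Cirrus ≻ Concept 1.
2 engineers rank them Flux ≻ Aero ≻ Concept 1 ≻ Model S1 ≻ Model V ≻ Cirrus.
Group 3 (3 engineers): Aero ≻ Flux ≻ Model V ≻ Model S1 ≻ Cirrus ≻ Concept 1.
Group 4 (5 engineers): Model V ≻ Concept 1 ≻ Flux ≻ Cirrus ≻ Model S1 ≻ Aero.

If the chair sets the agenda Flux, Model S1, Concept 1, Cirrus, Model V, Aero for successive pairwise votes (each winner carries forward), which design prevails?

Aero

Round 1: Flux vs Model S1 — 10–3, Flux advances.
Round 2: Flux vs Concept 1 — 8–5, Flux advances.
Round 3: Flux vs Cirrus — 13–0, Flux advances.
Round 4: Flux vs Model V — 5–8, Model V advances.
Round 5: Model V vs Aero — 5–8, Aero advances.
The agenda winner is Aero.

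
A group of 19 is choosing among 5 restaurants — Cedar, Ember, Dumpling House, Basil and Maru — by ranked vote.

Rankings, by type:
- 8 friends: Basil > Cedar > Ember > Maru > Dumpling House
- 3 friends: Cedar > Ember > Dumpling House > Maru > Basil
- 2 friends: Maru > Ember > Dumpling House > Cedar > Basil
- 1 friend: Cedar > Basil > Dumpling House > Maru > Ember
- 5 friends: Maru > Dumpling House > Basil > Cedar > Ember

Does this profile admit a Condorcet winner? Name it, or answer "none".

Check each pair by majority over 19 ballots:
Cedar vs Ember: 8+3+1+5 = 17 for Cedar, 2 for Ember — Cedar by 17–2.
Cedar vs Dumpling House: Cedar preferred on 8+3+1 = 12 ballots; Cedar wins 12–7.
Cedar vs Basil: 3+2+1 = 6 for Cedar, 13 for Basil — Basil by 13–6.
Cedar vs Maru: 12 to 7, Cedar.
Ember vs Dumpling House: Ember preferred on 8+3+2 = 13 ballots; Ember wins 13–6.
Ember vs Basil: Ember preferred on 3+2 = 5 ballots; Basil wins 14–5.
Ember vs Maru: 8+3 = 11 for Ember, 8 for Maru — Ember by 11–8.
Dumpling House vs Basil: Dumpling House is ranked higher on 3+2+5 = 10 ballots, Basil on 9. Dumpling House wins 10–9.
Dumpling House vs Maru: 3+1 = 4 for Dumpling House, 15 for Maru — Maru by 15–4.
Basil vs Maru: Basil preferred on 8+1 = 9 ballots; Maru wins 10–9.
Every restaurant loses at least once (Cedar loses to Basil; Ember loses to Cedar; Dumpling House loses to Cedar; Basil loses to Dumpling House; Maru loses to Cedar). The majority relation contains the cycle Cedar → Dumpling House → Basil → Cedar, so there is no Condorcet winner.

none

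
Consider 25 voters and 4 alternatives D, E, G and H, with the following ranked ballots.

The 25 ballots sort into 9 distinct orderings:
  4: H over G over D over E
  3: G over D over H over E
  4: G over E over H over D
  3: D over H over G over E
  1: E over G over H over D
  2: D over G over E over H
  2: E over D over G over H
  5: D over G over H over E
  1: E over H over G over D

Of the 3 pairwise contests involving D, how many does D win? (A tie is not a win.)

2

D against each rival (25 voters):
D vs E: D preferred on 4+3+3+2+5 = 17 ballots; D wins 17–8.
D vs G: G wins 13–12.
D vs H: D wins 15–10.
D beats E, H; loses to G — 2 pairwise wins.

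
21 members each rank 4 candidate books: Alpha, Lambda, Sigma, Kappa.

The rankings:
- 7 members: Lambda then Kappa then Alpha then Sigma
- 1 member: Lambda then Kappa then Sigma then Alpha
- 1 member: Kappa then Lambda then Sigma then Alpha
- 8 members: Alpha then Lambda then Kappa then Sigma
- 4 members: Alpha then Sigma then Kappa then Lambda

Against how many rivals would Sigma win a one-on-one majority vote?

0

Sigma against each rival (21 members):
Sigma–Alpha: Alpha 19–2.
Sigma vs Lambda: 4 to 17, Lambda.
Sigma vs Kappa: Sigma preferred on 4 ballots; Kappa wins 17–4.
Sigma beats no one; loses to Alpha, Lambda, Kappa — 0 pairwise wins.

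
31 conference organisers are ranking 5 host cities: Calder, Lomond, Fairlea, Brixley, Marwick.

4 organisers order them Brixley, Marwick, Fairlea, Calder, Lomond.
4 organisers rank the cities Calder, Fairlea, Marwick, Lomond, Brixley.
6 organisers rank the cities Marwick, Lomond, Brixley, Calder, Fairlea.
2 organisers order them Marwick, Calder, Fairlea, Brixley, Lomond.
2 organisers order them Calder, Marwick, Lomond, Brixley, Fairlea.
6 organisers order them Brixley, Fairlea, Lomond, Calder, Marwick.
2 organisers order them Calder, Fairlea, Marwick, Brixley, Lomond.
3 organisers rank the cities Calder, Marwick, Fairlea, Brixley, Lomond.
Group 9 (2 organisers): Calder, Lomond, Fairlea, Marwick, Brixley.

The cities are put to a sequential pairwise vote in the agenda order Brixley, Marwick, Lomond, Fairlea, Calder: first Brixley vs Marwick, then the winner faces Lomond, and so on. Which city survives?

Round 1: Brixley vs Marwick — 10–21, Marwick advances.
Round 2: Marwick vs Lomond — 23–8, Marwick advances.
Round 3: Marwick vs Fairlea — 17–14, Marwick advances.
Round 4: Marwick vs Calder — 12–19, Calder advances.
The agenda winner is Calder.

Calder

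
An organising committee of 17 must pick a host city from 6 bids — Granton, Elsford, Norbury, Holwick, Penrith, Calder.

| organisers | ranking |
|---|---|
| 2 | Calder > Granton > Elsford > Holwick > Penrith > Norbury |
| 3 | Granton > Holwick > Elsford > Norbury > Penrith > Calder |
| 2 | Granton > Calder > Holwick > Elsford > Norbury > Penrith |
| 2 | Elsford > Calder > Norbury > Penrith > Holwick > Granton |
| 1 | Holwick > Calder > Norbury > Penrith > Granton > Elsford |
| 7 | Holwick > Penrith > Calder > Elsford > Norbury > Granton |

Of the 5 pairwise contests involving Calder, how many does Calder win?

Calder against each rival (17 organisers):
Calder vs Granton: Calder, 12–5.
Calder vs Elsford: 12 to 5, Calder.
Calder vs Norbury: Calder is ranked higher on 2+2+2+1+7 = 14 ballots, Norbury on 3. Calder wins 14–3.
Calder–Holwick: Holwick 11–6.
Calder vs Penrith: Penrith wins 10–7.
Calder beats Granton, Elsford, Norbury; loses to Holwick, Penrith — 3 pairwise wins.

3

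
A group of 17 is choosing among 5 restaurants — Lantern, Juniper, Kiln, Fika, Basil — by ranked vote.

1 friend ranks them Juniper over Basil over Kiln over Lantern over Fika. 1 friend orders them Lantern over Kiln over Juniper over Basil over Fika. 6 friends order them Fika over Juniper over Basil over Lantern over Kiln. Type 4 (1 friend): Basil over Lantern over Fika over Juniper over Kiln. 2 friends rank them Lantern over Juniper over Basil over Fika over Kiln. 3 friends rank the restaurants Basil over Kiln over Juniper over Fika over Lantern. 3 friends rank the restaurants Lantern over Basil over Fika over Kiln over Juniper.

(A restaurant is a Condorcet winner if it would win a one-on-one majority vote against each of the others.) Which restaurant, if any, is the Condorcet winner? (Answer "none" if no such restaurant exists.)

Pairwise majorities:
Lantern vs Juniper: Juniper, 10–7.
Lantern vs Kiln: Lantern wins 13–4.
Lantern vs Fika: Fika, 9–8.
Lantern vs Basil: Basil wins 11–6.
Juniper vs Kiln: Juniper, 10–7.
Juniper vs Fika: Fika wins 10–7.
Juniper vs Basil: Juniper wins 10–7.
Kiln vs Fika: Fika, 12–5.
Kiln vs Basil: Basil, 16–1.
Fika vs Basil: Basil, 11–6.
Every restaurant loses at least once (Lantern loses to Juniper; Juniper loses to Fika; Kiln loses to Lantern; Fika loses to Basil; Basil loses to Juniper). The majority relation contains the cycle Juniper > Basil > Fika > Juniper, so there is no Condorcet winner.

none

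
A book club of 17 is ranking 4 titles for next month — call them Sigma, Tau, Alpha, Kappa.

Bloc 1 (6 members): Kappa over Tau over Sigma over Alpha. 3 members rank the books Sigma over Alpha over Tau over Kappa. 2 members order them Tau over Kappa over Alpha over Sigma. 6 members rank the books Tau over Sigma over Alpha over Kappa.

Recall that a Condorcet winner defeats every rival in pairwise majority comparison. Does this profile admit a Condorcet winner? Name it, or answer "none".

Tau

Check each pair by majority over 17 ballots:
Sigma–Tau: Tau 14–3.
Sigma vs Alpha: Sigma wins 15–2.
Sigma vs Kappa: Sigma, 9–8.
Tau–Alpha: Tau 14–3.
Tau vs Kappa: Tau, 11–6.
Alpha–Kappa: Alpha 9–8.
Tau beats each of Sigma, Alpha, Kappa — Tau is the Condorcet winner.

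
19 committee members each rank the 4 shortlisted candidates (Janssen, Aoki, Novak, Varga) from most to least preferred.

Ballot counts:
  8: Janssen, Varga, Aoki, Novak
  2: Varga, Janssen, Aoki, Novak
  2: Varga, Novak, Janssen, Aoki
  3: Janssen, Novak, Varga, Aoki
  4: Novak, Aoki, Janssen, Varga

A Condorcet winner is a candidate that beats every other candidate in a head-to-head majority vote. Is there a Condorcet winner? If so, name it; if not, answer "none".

Pairwise majorities:
Janssen vs Aoki: Janssen preferred on 8+2+2+3 = 15 ballots; Janssen wins 15–4.
Janssen vs Novak: 13 to 6, Janssen.
Janssen–Varga: Janssen 15–4.
Aoki vs Novak: Aoki wins 10–9.
Aoki vs Varga: 4 to 15, Varga.
Novak vs Varga: Varga, 12–7.
Only Janssen has no losses; Janssen is the Condorcet winner.

Janssen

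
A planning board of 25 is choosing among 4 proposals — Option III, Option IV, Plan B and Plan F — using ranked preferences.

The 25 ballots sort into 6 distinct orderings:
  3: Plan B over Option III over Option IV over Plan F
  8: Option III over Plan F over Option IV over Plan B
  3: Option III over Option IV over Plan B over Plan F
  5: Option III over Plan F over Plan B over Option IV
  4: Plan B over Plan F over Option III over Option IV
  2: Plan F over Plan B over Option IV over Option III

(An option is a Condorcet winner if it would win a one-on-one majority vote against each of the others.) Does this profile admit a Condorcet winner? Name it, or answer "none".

Pairwise majorities:
Option III vs Option IV: Option III wins 23–2.
Option III–Plan B: Option III 16–9.
Option III vs Plan F: Option III preferred on 3+8+3+5 = 19 ballots; Option III wins 19–6.
Option IV vs Plan B: 8+3 = 11 for Option IV, 14 for Plan B — Plan B by 14–11.
Option IV–Plan F: Plan F 19–6.
Plan B vs Plan F: Plan B is ranked higher on 3+3+4 = 10 ballots, Plan F on 15. Plan F wins 15–10.
Only Option III has no losses; Option III is the Condorcet winner.

Option III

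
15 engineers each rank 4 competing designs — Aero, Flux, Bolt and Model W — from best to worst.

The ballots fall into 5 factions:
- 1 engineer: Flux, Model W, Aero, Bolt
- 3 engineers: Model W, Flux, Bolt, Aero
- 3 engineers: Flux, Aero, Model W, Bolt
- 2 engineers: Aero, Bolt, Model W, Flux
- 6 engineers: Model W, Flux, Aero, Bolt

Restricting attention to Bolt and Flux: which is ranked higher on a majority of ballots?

Ballots ranking Bolt above Flux: 2.
Ballots ranking Flux above Bolt: 15 − 2 = 13.
Flux wins the head-to-head 13–2.

Flux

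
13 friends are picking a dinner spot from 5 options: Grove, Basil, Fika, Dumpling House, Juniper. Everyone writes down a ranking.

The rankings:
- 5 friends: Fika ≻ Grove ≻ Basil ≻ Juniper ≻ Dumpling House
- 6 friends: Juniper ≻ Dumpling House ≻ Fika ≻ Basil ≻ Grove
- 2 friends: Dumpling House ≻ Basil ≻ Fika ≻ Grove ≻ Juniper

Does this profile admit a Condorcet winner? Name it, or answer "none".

none

Pairwise majorities:
Grove vs Basil: 5 to 8, Basil.
Grove vs Fika: 0 for Grove, 13 for Fika — Fika by 13–0.
Grove vs Dumpling House: 5 for Grove, 8 for Dumpling House — Dumpling House by 8–5.
Grove vs Juniper: 5+2 = 7 for Grove, 6 for Juniper — Grove by 7–6.
Basil vs Fika: 2 to 11, Fika.
Basil vs Dumpling House: 5 for Basil, 8 for Dumpling House — Dumpling House by 8–5.
Basil vs Juniper: Basil is ranked higher on 5+2 = 7 ballots, Juniper on 6. Basil wins 7–6.
Fika vs Dumpling House: Fika is ranked higher on 5 ballots, Dumpling House on 8. Dumpling House wins 8–5.
Fika vs Juniper: Fika preferred on 5+2 = 7 ballots; Fika wins 7–6.
Dumpling House vs Juniper: 2 for Dumpling House, 11 for Juniper — Juniper by 11–2.
Each restaurant drops at least one matchup (Grove loses to Basil; Basil loses to Fika; Fika loses to Dumpling House; Dumpling House loses to Juniper; Juniper loses to Grove); the cycle Grove → Juniper → Dumpling House → Grove rules out a Condorcet winner.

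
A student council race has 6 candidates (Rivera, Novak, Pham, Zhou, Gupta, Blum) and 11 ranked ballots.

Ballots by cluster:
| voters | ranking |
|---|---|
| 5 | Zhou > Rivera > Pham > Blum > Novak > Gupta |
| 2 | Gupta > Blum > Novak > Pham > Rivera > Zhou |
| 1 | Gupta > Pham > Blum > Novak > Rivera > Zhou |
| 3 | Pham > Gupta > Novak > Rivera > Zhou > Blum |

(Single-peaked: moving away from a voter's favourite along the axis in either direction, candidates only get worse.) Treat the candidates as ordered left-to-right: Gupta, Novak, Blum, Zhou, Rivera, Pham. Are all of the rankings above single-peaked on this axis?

Axis positions: Gupta=1, Novak=2, Blum=3, Zhou=4, Rivera=5, Pham=6.
Cluster 1 (peak Zhou at position 4): ranking walks positions 4-5-6-3-2-1, expanding outward from the peak — single-peaked.
Cluster 2: ranking walks positions 1-3-2-6-5-4; Blum is ranked above Novak even though Novak lies between Blum and the peak Gupta on the axis — preferences dip and rise again. Not single-peaked.
Cluster 3: ranking walks positions 1-6-3-2-5-4; Pham is ranked above Novak even though Novak lies between Pham and the peak Gupta on the axis — preferences dip and rise again. Not single-peaked.
Cluster 4: ranking walks positions 6-1-2-5-4-3; Gupta is ranked above Rivera even though Rivera lies between Gupta and the peak Pham on the axis — preferences dip and rise again. Not single-peaked.
Cluster 2 violates single-peakedness, so the profile is not single-peaked on this axis.

no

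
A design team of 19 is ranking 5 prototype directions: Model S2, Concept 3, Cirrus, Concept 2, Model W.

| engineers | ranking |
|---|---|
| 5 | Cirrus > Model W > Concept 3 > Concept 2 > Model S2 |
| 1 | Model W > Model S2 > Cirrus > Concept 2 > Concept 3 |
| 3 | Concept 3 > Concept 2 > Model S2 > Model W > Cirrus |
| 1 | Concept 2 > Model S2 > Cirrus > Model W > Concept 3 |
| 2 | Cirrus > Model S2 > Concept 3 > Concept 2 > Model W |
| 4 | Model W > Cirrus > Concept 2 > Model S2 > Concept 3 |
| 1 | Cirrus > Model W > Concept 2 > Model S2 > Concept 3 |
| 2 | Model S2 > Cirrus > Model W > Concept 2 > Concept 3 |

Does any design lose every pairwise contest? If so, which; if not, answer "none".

Pairwise majorities:
Model S2 vs Concept 3: 1+1+2+4+1+2 = 11 for Model S2, 8 for Concept 3 — Model S2 by 11–8.
Model S2–Cirrus: Cirrus 12–7.
Model S2 vs Concept 2: Concept 2 wins 14–5.
Model S2 vs Model W: Model S2 is ranked higher on 3+1+2+2 = 8 ballots, Model W on 11. Model W wins 11–8.
Concept 3 vs Cirrus: Cirrus wins 16–3.
Concept 3 vs Concept 2: 10 to 9, Concept 3.
Concept 3–Model W: Model W 14–5.
Cirrus vs Concept 2: Cirrus preferred on 5+1+2+4+1+2 = 15 ballots; Cirrus wins 15–4.
Cirrus–Model W: Cirrus 11–8.
Concept 2 vs Model W: Concept 2 is ranked higher on 3+1+2 = 6 ballots, Model W on 13. Model W wins 13–6.
No design is winless: Model S2 beats Concept 3; Concept 3 beats Concept 2; Cirrus beats Model S2; Concept 2 beats Model S2; Model W beats Model S2. There is no Condorcet loser.

none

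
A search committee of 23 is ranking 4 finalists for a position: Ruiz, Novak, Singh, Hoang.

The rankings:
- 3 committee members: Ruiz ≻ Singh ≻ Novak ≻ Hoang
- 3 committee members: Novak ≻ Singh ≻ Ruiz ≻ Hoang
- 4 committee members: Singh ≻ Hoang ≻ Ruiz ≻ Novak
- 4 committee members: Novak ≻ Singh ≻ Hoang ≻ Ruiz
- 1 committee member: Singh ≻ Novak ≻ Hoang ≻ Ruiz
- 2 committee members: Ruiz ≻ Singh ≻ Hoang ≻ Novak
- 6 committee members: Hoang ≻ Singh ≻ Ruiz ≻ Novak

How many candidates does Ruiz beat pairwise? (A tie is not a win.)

Ruiz against each rival (23 committee members):
Ruiz vs Novak: 3+4+2+6 = 15 for Ruiz, 8 for Novak — Ruiz by 15–8.
Ruiz vs Singh: 5 to 18, Singh.
Ruiz vs Hoang: Ruiz is ranked higher on 3+3+2 = 8 ballots, Hoang on 15. Hoang wins 15–8.
Ruiz beats Novak; loses to Singh, Hoang — 1 pairwise win.

1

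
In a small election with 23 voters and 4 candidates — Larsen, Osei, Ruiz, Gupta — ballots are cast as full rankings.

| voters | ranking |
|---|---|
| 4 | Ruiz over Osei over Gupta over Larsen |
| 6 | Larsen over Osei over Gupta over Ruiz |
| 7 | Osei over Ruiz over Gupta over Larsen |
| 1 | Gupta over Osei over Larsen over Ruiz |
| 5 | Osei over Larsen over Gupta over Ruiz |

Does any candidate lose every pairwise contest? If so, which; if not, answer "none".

Ruiz

Pairwise majorities:
Larsen–Osei: Osei 17–6.
Larsen vs Ruiz: Larsen, 12–11.
Larsen vs Gupta: Gupta, 12–11.
Osei vs Ruiz: Osei, 19–4.
Osei vs Gupta: Osei wins 22–1.
Ruiz–Gupta: Gupta 12–11.
Only Ruiz has no wins; Ruiz is the Condorcet loser.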